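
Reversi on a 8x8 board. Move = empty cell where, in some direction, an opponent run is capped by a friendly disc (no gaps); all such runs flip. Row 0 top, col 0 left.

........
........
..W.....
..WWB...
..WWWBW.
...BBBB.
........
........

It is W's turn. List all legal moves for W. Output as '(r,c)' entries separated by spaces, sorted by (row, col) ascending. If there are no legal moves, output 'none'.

Answer: (2,4) (2,5) (3,5) (6,2) (6,3) (6,4) (6,5) (6,6)

Derivation:
(2,3): no bracket -> illegal
(2,4): flips 1 -> legal
(2,5): flips 1 -> legal
(3,5): flips 1 -> legal
(3,6): no bracket -> illegal
(4,7): no bracket -> illegal
(5,2): no bracket -> illegal
(5,7): no bracket -> illegal
(6,2): flips 1 -> legal
(6,3): flips 1 -> legal
(6,4): flips 3 -> legal
(6,5): flips 1 -> legal
(6,6): flips 2 -> legal
(6,7): no bracket -> illegal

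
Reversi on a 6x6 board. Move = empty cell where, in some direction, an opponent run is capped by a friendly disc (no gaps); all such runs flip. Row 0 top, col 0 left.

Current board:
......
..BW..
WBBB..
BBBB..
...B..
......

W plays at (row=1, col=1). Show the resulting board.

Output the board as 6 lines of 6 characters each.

Place W at (1,1); scan 8 dirs for brackets.
Dir NW: first cell '.' (not opp) -> no flip
Dir N: first cell '.' (not opp) -> no flip
Dir NE: first cell '.' (not opp) -> no flip
Dir W: first cell '.' (not opp) -> no flip
Dir E: opp run (1,2) capped by W -> flip
Dir SW: first cell 'W' (not opp) -> no flip
Dir S: opp run (2,1) (3,1), next='.' -> no flip
Dir SE: opp run (2,2) (3,3), next='.' -> no flip
All flips: (1,2)

Answer: ......
.WWW..
WBBB..
BBBB..
...B..
......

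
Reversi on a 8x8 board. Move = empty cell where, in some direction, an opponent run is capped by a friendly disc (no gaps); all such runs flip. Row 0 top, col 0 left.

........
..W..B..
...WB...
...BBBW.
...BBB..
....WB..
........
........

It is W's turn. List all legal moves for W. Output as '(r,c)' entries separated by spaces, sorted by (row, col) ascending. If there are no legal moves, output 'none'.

(0,4): no bracket -> illegal
(0,5): no bracket -> illegal
(0,6): no bracket -> illegal
(1,3): no bracket -> illegal
(1,4): flips 3 -> legal
(1,6): no bracket -> illegal
(2,2): no bracket -> illegal
(2,5): flips 1 -> legal
(2,6): no bracket -> illegal
(3,2): flips 4 -> legal
(4,2): no bracket -> illegal
(4,6): no bracket -> illegal
(5,2): no bracket -> illegal
(5,3): flips 2 -> legal
(5,6): flips 3 -> legal
(6,4): no bracket -> illegal
(6,5): no bracket -> illegal
(6,6): no bracket -> illegal

Answer: (1,4) (2,5) (3,2) (5,3) (5,6)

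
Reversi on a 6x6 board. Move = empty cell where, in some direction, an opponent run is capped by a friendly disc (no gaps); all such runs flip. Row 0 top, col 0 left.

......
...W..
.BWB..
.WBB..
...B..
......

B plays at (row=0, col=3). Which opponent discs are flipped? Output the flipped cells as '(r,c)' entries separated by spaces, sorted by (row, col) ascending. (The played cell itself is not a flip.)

Answer: (1,3)

Derivation:
Dir NW: edge -> no flip
Dir N: edge -> no flip
Dir NE: edge -> no flip
Dir W: first cell '.' (not opp) -> no flip
Dir E: first cell '.' (not opp) -> no flip
Dir SW: first cell '.' (not opp) -> no flip
Dir S: opp run (1,3) capped by B -> flip
Dir SE: first cell '.' (not opp) -> no flip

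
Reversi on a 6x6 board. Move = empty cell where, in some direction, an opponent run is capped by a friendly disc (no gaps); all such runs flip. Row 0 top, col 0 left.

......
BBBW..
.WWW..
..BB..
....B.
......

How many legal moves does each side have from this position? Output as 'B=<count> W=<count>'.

Answer: B=5 W=8

Derivation:
-- B to move --
(0,2): no bracket -> illegal
(0,3): flips 2 -> legal
(0,4): no bracket -> illegal
(1,4): flips 2 -> legal
(2,0): no bracket -> illegal
(2,4): no bracket -> illegal
(3,0): flips 1 -> legal
(3,1): flips 1 -> legal
(3,4): flips 1 -> legal
B mobility = 5
-- W to move --
(0,0): flips 1 -> legal
(0,1): flips 2 -> legal
(0,2): flips 1 -> legal
(0,3): flips 1 -> legal
(2,0): no bracket -> illegal
(2,4): no bracket -> illegal
(3,1): no bracket -> illegal
(3,4): no bracket -> illegal
(3,5): no bracket -> illegal
(4,1): flips 1 -> legal
(4,2): flips 1 -> legal
(4,3): flips 2 -> legal
(4,5): no bracket -> illegal
(5,3): no bracket -> illegal
(5,4): no bracket -> illegal
(5,5): flips 2 -> legal
W mobility = 8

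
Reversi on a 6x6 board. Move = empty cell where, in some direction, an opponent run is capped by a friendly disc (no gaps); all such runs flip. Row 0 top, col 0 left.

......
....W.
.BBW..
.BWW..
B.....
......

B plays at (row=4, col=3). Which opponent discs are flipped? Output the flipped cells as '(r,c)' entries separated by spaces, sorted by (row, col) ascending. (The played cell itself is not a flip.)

Dir NW: opp run (3,2) capped by B -> flip
Dir N: opp run (3,3) (2,3), next='.' -> no flip
Dir NE: first cell '.' (not opp) -> no flip
Dir W: first cell '.' (not opp) -> no flip
Dir E: first cell '.' (not opp) -> no flip
Dir SW: first cell '.' (not opp) -> no flip
Dir S: first cell '.' (not opp) -> no flip
Dir SE: first cell '.' (not opp) -> no flip

Answer: (3,2)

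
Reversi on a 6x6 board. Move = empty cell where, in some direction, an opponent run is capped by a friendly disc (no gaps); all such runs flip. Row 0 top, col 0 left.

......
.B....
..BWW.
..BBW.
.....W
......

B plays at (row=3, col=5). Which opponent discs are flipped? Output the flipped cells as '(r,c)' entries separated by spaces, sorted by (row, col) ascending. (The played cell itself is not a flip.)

Dir NW: opp run (2,4), next='.' -> no flip
Dir N: first cell '.' (not opp) -> no flip
Dir NE: edge -> no flip
Dir W: opp run (3,4) capped by B -> flip
Dir E: edge -> no flip
Dir SW: first cell '.' (not opp) -> no flip
Dir S: opp run (4,5), next='.' -> no flip
Dir SE: edge -> no flip

Answer: (3,4)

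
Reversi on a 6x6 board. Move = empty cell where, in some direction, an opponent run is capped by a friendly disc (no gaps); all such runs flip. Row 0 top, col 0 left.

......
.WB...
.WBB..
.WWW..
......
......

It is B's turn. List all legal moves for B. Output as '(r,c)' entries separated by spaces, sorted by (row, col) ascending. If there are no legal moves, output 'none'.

Answer: (0,0) (1,0) (2,0) (3,0) (4,0) (4,1) (4,2) (4,3) (4,4)

Derivation:
(0,0): flips 1 -> legal
(0,1): no bracket -> illegal
(0,2): no bracket -> illegal
(1,0): flips 1 -> legal
(2,0): flips 1 -> legal
(2,4): no bracket -> illegal
(3,0): flips 1 -> legal
(3,4): no bracket -> illegal
(4,0): flips 1 -> legal
(4,1): flips 1 -> legal
(4,2): flips 1 -> legal
(4,3): flips 1 -> legal
(4,4): flips 1 -> legal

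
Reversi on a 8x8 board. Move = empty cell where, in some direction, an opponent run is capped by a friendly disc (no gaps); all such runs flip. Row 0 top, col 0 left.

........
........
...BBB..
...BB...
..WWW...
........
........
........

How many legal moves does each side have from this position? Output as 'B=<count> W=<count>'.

-- B to move --
(3,1): no bracket -> illegal
(3,2): no bracket -> illegal
(3,5): no bracket -> illegal
(4,1): no bracket -> illegal
(4,5): no bracket -> illegal
(5,1): flips 1 -> legal
(5,2): flips 1 -> legal
(5,3): flips 1 -> legal
(5,4): flips 1 -> legal
(5,5): flips 1 -> legal
B mobility = 5
-- W to move --
(1,2): no bracket -> illegal
(1,3): flips 2 -> legal
(1,4): flips 2 -> legal
(1,5): flips 2 -> legal
(1,6): flips 2 -> legal
(2,2): flips 1 -> legal
(2,6): no bracket -> illegal
(3,2): no bracket -> illegal
(3,5): no bracket -> illegal
(3,6): no bracket -> illegal
(4,5): no bracket -> illegal
W mobility = 5

Answer: B=5 W=5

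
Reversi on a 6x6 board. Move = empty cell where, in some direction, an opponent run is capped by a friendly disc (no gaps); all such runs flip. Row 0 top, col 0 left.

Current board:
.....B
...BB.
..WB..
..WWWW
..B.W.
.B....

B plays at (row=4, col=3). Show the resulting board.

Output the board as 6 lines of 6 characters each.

Place B at (4,3); scan 8 dirs for brackets.
Dir NW: opp run (3,2), next='.' -> no flip
Dir N: opp run (3,3) capped by B -> flip
Dir NE: opp run (3,4), next='.' -> no flip
Dir W: first cell 'B' (not opp) -> no flip
Dir E: opp run (4,4), next='.' -> no flip
Dir SW: first cell '.' (not opp) -> no flip
Dir S: first cell '.' (not opp) -> no flip
Dir SE: first cell '.' (not opp) -> no flip
All flips: (3,3)

Answer: .....B
...BB.
..WB..
..WBWW
..BBW.
.B....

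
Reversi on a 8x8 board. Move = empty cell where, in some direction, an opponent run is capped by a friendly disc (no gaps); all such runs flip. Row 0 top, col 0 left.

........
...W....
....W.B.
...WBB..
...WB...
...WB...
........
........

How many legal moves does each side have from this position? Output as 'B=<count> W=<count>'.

-- B to move --
(0,2): flips 2 -> legal
(0,3): no bracket -> illegal
(0,4): no bracket -> illegal
(1,2): no bracket -> illegal
(1,4): flips 1 -> legal
(1,5): no bracket -> illegal
(2,2): flips 1 -> legal
(2,3): no bracket -> illegal
(2,5): no bracket -> illegal
(3,2): flips 2 -> legal
(4,2): flips 1 -> legal
(5,2): flips 2 -> legal
(6,2): flips 1 -> legal
(6,3): no bracket -> illegal
(6,4): no bracket -> illegal
B mobility = 7
-- W to move --
(1,5): no bracket -> illegal
(1,6): no bracket -> illegal
(1,7): flips 3 -> legal
(2,3): no bracket -> illegal
(2,5): flips 1 -> legal
(2,7): no bracket -> illegal
(3,6): flips 2 -> legal
(3,7): no bracket -> illegal
(4,5): flips 1 -> legal
(4,6): flips 1 -> legal
(5,5): flips 2 -> legal
(6,3): no bracket -> illegal
(6,4): flips 3 -> legal
(6,5): flips 1 -> legal
W mobility = 8

Answer: B=7 W=8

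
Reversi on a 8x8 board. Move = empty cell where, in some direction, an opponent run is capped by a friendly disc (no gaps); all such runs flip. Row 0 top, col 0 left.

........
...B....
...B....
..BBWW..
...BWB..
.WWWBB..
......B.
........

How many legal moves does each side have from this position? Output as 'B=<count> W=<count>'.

-- B to move --
(2,4): flips 2 -> legal
(2,5): flips 2 -> legal
(2,6): no bracket -> illegal
(3,6): flips 2 -> legal
(4,0): no bracket -> illegal
(4,1): no bracket -> illegal
(4,2): no bracket -> illegal
(4,6): no bracket -> illegal
(5,0): flips 3 -> legal
(6,0): no bracket -> illegal
(6,1): flips 1 -> legal
(6,2): no bracket -> illegal
(6,3): flips 1 -> legal
(6,4): no bracket -> illegal
B mobility = 6
-- W to move --
(0,2): no bracket -> illegal
(0,3): flips 4 -> legal
(0,4): no bracket -> illegal
(1,2): flips 1 -> legal
(1,4): no bracket -> illegal
(2,1): no bracket -> illegal
(2,2): flips 1 -> legal
(2,4): no bracket -> illegal
(3,1): flips 2 -> legal
(3,6): no bracket -> illegal
(4,1): no bracket -> illegal
(4,2): flips 1 -> legal
(4,6): flips 1 -> legal
(5,6): flips 3 -> legal
(5,7): no bracket -> illegal
(6,3): no bracket -> illegal
(6,4): flips 1 -> legal
(6,5): flips 2 -> legal
(6,7): no bracket -> illegal
(7,5): no bracket -> illegal
(7,6): no bracket -> illegal
(7,7): flips 2 -> legal
W mobility = 10

Answer: B=6 W=10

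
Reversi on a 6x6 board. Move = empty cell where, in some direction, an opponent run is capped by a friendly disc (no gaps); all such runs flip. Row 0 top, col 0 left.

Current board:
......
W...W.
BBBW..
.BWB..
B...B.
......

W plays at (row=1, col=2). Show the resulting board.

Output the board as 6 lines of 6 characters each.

Answer: ......
W.W.W.
BBWW..
.BWB..
B...B.
......

Derivation:
Place W at (1,2); scan 8 dirs for brackets.
Dir NW: first cell '.' (not opp) -> no flip
Dir N: first cell '.' (not opp) -> no flip
Dir NE: first cell '.' (not opp) -> no flip
Dir W: first cell '.' (not opp) -> no flip
Dir E: first cell '.' (not opp) -> no flip
Dir SW: opp run (2,1), next='.' -> no flip
Dir S: opp run (2,2) capped by W -> flip
Dir SE: first cell 'W' (not opp) -> no flip
All flips: (2,2)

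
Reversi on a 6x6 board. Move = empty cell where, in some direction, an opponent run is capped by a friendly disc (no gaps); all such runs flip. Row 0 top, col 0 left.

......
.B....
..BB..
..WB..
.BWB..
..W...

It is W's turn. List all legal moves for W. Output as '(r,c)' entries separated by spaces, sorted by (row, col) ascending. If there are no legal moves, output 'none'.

Answer: (1,2) (1,4) (2,4) (3,0) (3,4) (4,0) (4,4) (5,0) (5,4)

Derivation:
(0,0): no bracket -> illegal
(0,1): no bracket -> illegal
(0,2): no bracket -> illegal
(1,0): no bracket -> illegal
(1,2): flips 1 -> legal
(1,3): no bracket -> illegal
(1,4): flips 1 -> legal
(2,0): no bracket -> illegal
(2,1): no bracket -> illegal
(2,4): flips 1 -> legal
(3,0): flips 1 -> legal
(3,1): no bracket -> illegal
(3,4): flips 2 -> legal
(4,0): flips 1 -> legal
(4,4): flips 1 -> legal
(5,0): flips 1 -> legal
(5,1): no bracket -> illegal
(5,3): no bracket -> illegal
(5,4): flips 1 -> legal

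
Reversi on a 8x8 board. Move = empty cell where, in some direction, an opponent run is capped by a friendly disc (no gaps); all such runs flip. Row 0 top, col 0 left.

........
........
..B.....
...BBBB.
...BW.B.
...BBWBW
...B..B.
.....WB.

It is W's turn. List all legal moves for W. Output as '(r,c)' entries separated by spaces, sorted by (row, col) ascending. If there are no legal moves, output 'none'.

(1,1): flips 2 -> legal
(1,2): no bracket -> illegal
(1,3): no bracket -> illegal
(2,1): no bracket -> illegal
(2,3): no bracket -> illegal
(2,4): flips 3 -> legal
(2,5): no bracket -> illegal
(2,6): flips 1 -> legal
(2,7): no bracket -> illegal
(3,1): no bracket -> illegal
(3,2): no bracket -> illegal
(3,7): flips 1 -> legal
(4,2): flips 1 -> legal
(4,5): no bracket -> illegal
(4,7): no bracket -> illegal
(5,2): flips 2 -> legal
(6,2): flips 1 -> legal
(6,4): flips 1 -> legal
(6,5): no bracket -> illegal
(6,7): no bracket -> illegal
(7,2): no bracket -> illegal
(7,3): no bracket -> illegal
(7,4): no bracket -> illegal
(7,7): flips 2 -> legal

Answer: (1,1) (2,4) (2,6) (3,7) (4,2) (5,2) (6,2) (6,4) (7,7)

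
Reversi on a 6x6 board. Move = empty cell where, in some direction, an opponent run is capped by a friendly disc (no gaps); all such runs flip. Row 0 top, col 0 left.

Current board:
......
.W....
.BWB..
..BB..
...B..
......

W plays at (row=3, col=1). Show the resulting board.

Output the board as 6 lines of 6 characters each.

Answer: ......
.W....
.WWB..
.WBB..
...B..
......

Derivation:
Place W at (3,1); scan 8 dirs for brackets.
Dir NW: first cell '.' (not opp) -> no flip
Dir N: opp run (2,1) capped by W -> flip
Dir NE: first cell 'W' (not opp) -> no flip
Dir W: first cell '.' (not opp) -> no flip
Dir E: opp run (3,2) (3,3), next='.' -> no flip
Dir SW: first cell '.' (not opp) -> no flip
Dir S: first cell '.' (not opp) -> no flip
Dir SE: first cell '.' (not opp) -> no flip
All flips: (2,1)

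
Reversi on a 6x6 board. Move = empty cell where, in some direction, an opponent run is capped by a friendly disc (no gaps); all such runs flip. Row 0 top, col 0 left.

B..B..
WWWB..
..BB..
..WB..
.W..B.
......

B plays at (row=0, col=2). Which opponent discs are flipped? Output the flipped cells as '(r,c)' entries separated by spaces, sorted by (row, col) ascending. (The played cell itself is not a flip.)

Dir NW: edge -> no flip
Dir N: edge -> no flip
Dir NE: edge -> no flip
Dir W: first cell '.' (not opp) -> no flip
Dir E: first cell 'B' (not opp) -> no flip
Dir SW: opp run (1,1), next='.' -> no flip
Dir S: opp run (1,2) capped by B -> flip
Dir SE: first cell 'B' (not opp) -> no flip

Answer: (1,2)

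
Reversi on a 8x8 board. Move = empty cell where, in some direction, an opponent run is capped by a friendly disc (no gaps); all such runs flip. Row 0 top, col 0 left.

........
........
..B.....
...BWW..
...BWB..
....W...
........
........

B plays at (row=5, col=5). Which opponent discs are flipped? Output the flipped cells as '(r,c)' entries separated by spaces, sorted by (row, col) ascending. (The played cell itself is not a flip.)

Answer: (4,4)

Derivation:
Dir NW: opp run (4,4) capped by B -> flip
Dir N: first cell 'B' (not opp) -> no flip
Dir NE: first cell '.' (not opp) -> no flip
Dir W: opp run (5,4), next='.' -> no flip
Dir E: first cell '.' (not opp) -> no flip
Dir SW: first cell '.' (not opp) -> no flip
Dir S: first cell '.' (not opp) -> no flip
Dir SE: first cell '.' (not opp) -> no flip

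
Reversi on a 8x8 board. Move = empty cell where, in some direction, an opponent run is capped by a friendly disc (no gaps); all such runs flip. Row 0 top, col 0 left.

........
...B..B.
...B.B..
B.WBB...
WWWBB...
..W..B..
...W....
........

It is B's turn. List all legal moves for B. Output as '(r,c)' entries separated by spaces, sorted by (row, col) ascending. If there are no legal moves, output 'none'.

(2,1): flips 1 -> legal
(2,2): no bracket -> illegal
(3,1): flips 1 -> legal
(5,0): flips 3 -> legal
(5,1): flips 1 -> legal
(5,3): no bracket -> illegal
(5,4): no bracket -> illegal
(6,1): flips 1 -> legal
(6,2): no bracket -> illegal
(6,4): no bracket -> illegal
(7,2): no bracket -> illegal
(7,3): no bracket -> illegal
(7,4): flips 3 -> legal

Answer: (2,1) (3,1) (5,0) (5,1) (6,1) (7,4)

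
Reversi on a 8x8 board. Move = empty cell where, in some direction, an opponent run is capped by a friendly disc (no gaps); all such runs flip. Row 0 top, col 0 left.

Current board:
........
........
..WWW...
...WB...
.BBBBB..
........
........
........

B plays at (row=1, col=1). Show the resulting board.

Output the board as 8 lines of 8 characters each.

Answer: ........
.B......
..BWW...
...BB...
.BBBBB..
........
........
........

Derivation:
Place B at (1,1); scan 8 dirs for brackets.
Dir NW: first cell '.' (not opp) -> no flip
Dir N: first cell '.' (not opp) -> no flip
Dir NE: first cell '.' (not opp) -> no flip
Dir W: first cell '.' (not opp) -> no flip
Dir E: first cell '.' (not opp) -> no flip
Dir SW: first cell '.' (not opp) -> no flip
Dir S: first cell '.' (not opp) -> no flip
Dir SE: opp run (2,2) (3,3) capped by B -> flip
All flips: (2,2) (3,3)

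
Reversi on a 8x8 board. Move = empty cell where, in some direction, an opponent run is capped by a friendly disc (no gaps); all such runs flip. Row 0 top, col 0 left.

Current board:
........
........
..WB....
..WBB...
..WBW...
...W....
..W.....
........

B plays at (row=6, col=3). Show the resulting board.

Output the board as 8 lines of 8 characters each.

Answer: ........
........
..WB....
..WBB...
..WBW...
...B....
..WB....
........

Derivation:
Place B at (6,3); scan 8 dirs for brackets.
Dir NW: first cell '.' (not opp) -> no flip
Dir N: opp run (5,3) capped by B -> flip
Dir NE: first cell '.' (not opp) -> no flip
Dir W: opp run (6,2), next='.' -> no flip
Dir E: first cell '.' (not opp) -> no flip
Dir SW: first cell '.' (not opp) -> no flip
Dir S: first cell '.' (not opp) -> no flip
Dir SE: first cell '.' (not opp) -> no flip
All flips: (5,3)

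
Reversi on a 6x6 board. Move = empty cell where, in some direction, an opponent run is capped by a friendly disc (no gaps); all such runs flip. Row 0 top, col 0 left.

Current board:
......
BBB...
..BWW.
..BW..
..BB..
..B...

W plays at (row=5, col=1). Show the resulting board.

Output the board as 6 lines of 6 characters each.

Answer: ......
BBB...
..BWW.
..BW..
..WB..
.WB...

Derivation:
Place W at (5,1); scan 8 dirs for brackets.
Dir NW: first cell '.' (not opp) -> no flip
Dir N: first cell '.' (not opp) -> no flip
Dir NE: opp run (4,2) capped by W -> flip
Dir W: first cell '.' (not opp) -> no flip
Dir E: opp run (5,2), next='.' -> no flip
Dir SW: edge -> no flip
Dir S: edge -> no flip
Dir SE: edge -> no flip
All flips: (4,2)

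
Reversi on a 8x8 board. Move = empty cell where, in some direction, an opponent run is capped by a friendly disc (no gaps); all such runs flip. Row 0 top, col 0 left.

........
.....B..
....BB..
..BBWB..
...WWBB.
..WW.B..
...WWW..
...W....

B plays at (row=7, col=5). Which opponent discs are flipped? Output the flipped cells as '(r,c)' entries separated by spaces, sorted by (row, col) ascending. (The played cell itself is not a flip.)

Dir NW: opp run (6,4) (5,3), next='.' -> no flip
Dir N: opp run (6,5) capped by B -> flip
Dir NE: first cell '.' (not opp) -> no flip
Dir W: first cell '.' (not opp) -> no flip
Dir E: first cell '.' (not opp) -> no flip
Dir SW: edge -> no flip
Dir S: edge -> no flip
Dir SE: edge -> no flip

Answer: (6,5)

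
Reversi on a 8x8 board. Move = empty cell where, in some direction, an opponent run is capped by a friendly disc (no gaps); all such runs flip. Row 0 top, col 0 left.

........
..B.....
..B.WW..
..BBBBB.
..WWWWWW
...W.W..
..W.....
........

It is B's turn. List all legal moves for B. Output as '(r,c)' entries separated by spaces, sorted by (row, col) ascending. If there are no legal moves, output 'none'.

Answer: (1,3) (1,4) (1,5) (1,6) (5,1) (5,2) (5,4) (5,6) (5,7) (6,3) (6,5) (6,6) (7,1)

Derivation:
(1,3): flips 1 -> legal
(1,4): flips 2 -> legal
(1,5): flips 2 -> legal
(1,6): flips 1 -> legal
(2,3): no bracket -> illegal
(2,6): no bracket -> illegal
(3,1): no bracket -> illegal
(3,7): no bracket -> illegal
(4,1): no bracket -> illegal
(5,1): flips 1 -> legal
(5,2): flips 2 -> legal
(5,4): flips 3 -> legal
(5,6): flips 2 -> legal
(5,7): flips 1 -> legal
(6,1): no bracket -> illegal
(6,3): flips 2 -> legal
(6,4): no bracket -> illegal
(6,5): flips 2 -> legal
(6,6): flips 2 -> legal
(7,1): flips 3 -> legal
(7,2): no bracket -> illegal
(7,3): no bracket -> illegal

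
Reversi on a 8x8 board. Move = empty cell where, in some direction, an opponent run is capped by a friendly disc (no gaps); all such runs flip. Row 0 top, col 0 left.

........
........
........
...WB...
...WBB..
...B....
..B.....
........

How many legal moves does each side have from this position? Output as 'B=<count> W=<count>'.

-- B to move --
(2,2): flips 1 -> legal
(2,3): flips 2 -> legal
(2,4): no bracket -> illegal
(3,2): flips 1 -> legal
(4,2): flips 1 -> legal
(5,2): flips 1 -> legal
(5,4): no bracket -> illegal
B mobility = 5
-- W to move --
(2,3): no bracket -> illegal
(2,4): no bracket -> illegal
(2,5): flips 1 -> legal
(3,5): flips 1 -> legal
(3,6): no bracket -> illegal
(4,2): no bracket -> illegal
(4,6): flips 2 -> legal
(5,1): no bracket -> illegal
(5,2): no bracket -> illegal
(5,4): no bracket -> illegal
(5,5): flips 1 -> legal
(5,6): no bracket -> illegal
(6,1): no bracket -> illegal
(6,3): flips 1 -> legal
(6,4): no bracket -> illegal
(7,1): no bracket -> illegal
(7,2): no bracket -> illegal
(7,3): no bracket -> illegal
W mobility = 5

Answer: B=5 W=5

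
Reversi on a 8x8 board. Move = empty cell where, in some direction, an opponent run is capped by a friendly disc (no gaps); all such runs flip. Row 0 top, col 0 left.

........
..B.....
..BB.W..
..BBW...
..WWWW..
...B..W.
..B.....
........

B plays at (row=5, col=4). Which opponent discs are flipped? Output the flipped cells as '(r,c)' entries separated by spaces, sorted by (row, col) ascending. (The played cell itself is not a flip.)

Answer: (4,3)

Derivation:
Dir NW: opp run (4,3) capped by B -> flip
Dir N: opp run (4,4) (3,4), next='.' -> no flip
Dir NE: opp run (4,5), next='.' -> no flip
Dir W: first cell 'B' (not opp) -> no flip
Dir E: first cell '.' (not opp) -> no flip
Dir SW: first cell '.' (not opp) -> no flip
Dir S: first cell '.' (not opp) -> no flip
Dir SE: first cell '.' (not opp) -> no flip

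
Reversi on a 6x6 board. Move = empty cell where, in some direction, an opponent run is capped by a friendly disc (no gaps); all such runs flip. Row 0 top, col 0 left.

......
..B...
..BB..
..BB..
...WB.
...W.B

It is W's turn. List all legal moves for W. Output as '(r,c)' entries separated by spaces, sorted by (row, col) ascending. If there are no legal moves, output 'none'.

Answer: (1,3) (2,1) (3,5) (4,5)

Derivation:
(0,1): no bracket -> illegal
(0,2): no bracket -> illegal
(0,3): no bracket -> illegal
(1,1): no bracket -> illegal
(1,3): flips 2 -> legal
(1,4): no bracket -> illegal
(2,1): flips 1 -> legal
(2,4): no bracket -> illegal
(3,1): no bracket -> illegal
(3,4): no bracket -> illegal
(3,5): flips 1 -> legal
(4,1): no bracket -> illegal
(4,2): no bracket -> illegal
(4,5): flips 1 -> legal
(5,4): no bracket -> illegal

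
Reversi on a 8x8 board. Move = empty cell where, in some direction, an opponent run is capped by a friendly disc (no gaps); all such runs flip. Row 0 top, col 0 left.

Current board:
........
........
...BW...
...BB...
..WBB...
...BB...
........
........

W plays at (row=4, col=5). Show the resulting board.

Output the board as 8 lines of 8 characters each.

Place W at (4,5); scan 8 dirs for brackets.
Dir NW: opp run (3,4) (2,3), next='.' -> no flip
Dir N: first cell '.' (not opp) -> no flip
Dir NE: first cell '.' (not opp) -> no flip
Dir W: opp run (4,4) (4,3) capped by W -> flip
Dir E: first cell '.' (not opp) -> no flip
Dir SW: opp run (5,4), next='.' -> no flip
Dir S: first cell '.' (not opp) -> no flip
Dir SE: first cell '.' (not opp) -> no flip
All flips: (4,3) (4,4)

Answer: ........
........
...BW...
...BB...
..WWWW..
...BB...
........
........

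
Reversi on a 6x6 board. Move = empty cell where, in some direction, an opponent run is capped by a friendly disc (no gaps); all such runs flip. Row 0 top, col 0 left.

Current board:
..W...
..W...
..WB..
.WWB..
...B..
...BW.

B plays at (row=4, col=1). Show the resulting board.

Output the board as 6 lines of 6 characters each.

Answer: ..W...
..W...
..WB..
.WBB..
.B.B..
...BW.

Derivation:
Place B at (4,1); scan 8 dirs for brackets.
Dir NW: first cell '.' (not opp) -> no flip
Dir N: opp run (3,1), next='.' -> no flip
Dir NE: opp run (3,2) capped by B -> flip
Dir W: first cell '.' (not opp) -> no flip
Dir E: first cell '.' (not opp) -> no flip
Dir SW: first cell '.' (not opp) -> no flip
Dir S: first cell '.' (not opp) -> no flip
Dir SE: first cell '.' (not opp) -> no flip
All flips: (3,2)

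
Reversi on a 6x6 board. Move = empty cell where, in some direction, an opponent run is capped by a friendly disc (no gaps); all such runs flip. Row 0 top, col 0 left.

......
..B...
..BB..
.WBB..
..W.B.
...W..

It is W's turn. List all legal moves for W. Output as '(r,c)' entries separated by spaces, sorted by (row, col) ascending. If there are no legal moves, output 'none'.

(0,1): no bracket -> illegal
(0,2): flips 3 -> legal
(0,3): no bracket -> illegal
(1,1): no bracket -> illegal
(1,3): flips 1 -> legal
(1,4): no bracket -> illegal
(2,1): no bracket -> illegal
(2,4): flips 1 -> legal
(3,4): flips 2 -> legal
(3,5): flips 1 -> legal
(4,1): no bracket -> illegal
(4,3): no bracket -> illegal
(4,5): no bracket -> illegal
(5,4): no bracket -> illegal
(5,5): no bracket -> illegal

Answer: (0,2) (1,3) (2,4) (3,4) (3,5)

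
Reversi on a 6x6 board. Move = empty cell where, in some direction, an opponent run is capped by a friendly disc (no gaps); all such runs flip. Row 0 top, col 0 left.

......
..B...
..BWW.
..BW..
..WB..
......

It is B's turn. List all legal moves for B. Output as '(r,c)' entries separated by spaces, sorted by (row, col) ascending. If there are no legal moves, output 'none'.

(1,3): flips 2 -> legal
(1,4): flips 1 -> legal
(1,5): no bracket -> illegal
(2,5): flips 2 -> legal
(3,1): no bracket -> illegal
(3,4): flips 2 -> legal
(3,5): no bracket -> illegal
(4,1): flips 1 -> legal
(4,4): flips 1 -> legal
(5,1): no bracket -> illegal
(5,2): flips 1 -> legal
(5,3): no bracket -> illegal

Answer: (1,3) (1,4) (2,5) (3,4) (4,1) (4,4) (5,2)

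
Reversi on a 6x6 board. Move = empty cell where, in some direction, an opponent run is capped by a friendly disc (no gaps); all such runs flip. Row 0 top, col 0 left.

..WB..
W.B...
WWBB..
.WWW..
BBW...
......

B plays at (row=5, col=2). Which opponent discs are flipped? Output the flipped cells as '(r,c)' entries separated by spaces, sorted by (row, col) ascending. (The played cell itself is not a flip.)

Answer: (3,2) (4,2)

Derivation:
Dir NW: first cell 'B' (not opp) -> no flip
Dir N: opp run (4,2) (3,2) capped by B -> flip
Dir NE: first cell '.' (not opp) -> no flip
Dir W: first cell '.' (not opp) -> no flip
Dir E: first cell '.' (not opp) -> no flip
Dir SW: edge -> no flip
Dir S: edge -> no flip
Dir SE: edge -> no flip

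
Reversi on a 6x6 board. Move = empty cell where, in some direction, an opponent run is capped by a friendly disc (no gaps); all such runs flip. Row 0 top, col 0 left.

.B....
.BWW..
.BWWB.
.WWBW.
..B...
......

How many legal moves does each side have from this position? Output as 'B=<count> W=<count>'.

-- B to move --
(0,2): flips 4 -> legal
(0,3): flips 3 -> legal
(0,4): no bracket -> illegal
(1,4): flips 2 -> legal
(2,0): flips 1 -> legal
(2,5): no bracket -> illegal
(3,0): flips 2 -> legal
(3,5): flips 1 -> legal
(4,0): no bracket -> illegal
(4,1): flips 1 -> legal
(4,3): flips 1 -> legal
(4,4): flips 1 -> legal
(4,5): flips 3 -> legal
B mobility = 10
-- W to move --
(0,0): flips 1 -> legal
(0,2): no bracket -> illegal
(1,0): flips 2 -> legal
(1,4): flips 1 -> legal
(1,5): no bracket -> illegal
(2,0): flips 1 -> legal
(2,5): flips 1 -> legal
(3,0): flips 1 -> legal
(3,5): flips 1 -> legal
(4,1): no bracket -> illegal
(4,3): flips 1 -> legal
(4,4): flips 1 -> legal
(5,1): no bracket -> illegal
(5,2): flips 1 -> legal
(5,3): flips 1 -> legal
W mobility = 11

Answer: B=10 W=11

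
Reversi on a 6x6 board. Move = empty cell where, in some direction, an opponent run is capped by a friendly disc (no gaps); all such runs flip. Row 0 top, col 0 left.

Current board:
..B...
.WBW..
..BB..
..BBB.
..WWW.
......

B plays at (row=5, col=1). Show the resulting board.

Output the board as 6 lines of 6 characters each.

Answer: ..B...
.WBW..
..BB..
..BBB.
..BWW.
.B....

Derivation:
Place B at (5,1); scan 8 dirs for brackets.
Dir NW: first cell '.' (not opp) -> no flip
Dir N: first cell '.' (not opp) -> no flip
Dir NE: opp run (4,2) capped by B -> flip
Dir W: first cell '.' (not opp) -> no flip
Dir E: first cell '.' (not opp) -> no flip
Dir SW: edge -> no flip
Dir S: edge -> no flip
Dir SE: edge -> no flip
All flips: (4,2)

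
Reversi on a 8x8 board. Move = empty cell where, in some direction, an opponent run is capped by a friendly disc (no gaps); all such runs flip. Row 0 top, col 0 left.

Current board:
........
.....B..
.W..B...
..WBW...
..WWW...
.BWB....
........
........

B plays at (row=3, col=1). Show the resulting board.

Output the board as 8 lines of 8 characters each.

Place B at (3,1); scan 8 dirs for brackets.
Dir NW: first cell '.' (not opp) -> no flip
Dir N: opp run (2,1), next='.' -> no flip
Dir NE: first cell '.' (not opp) -> no flip
Dir W: first cell '.' (not opp) -> no flip
Dir E: opp run (3,2) capped by B -> flip
Dir SW: first cell '.' (not opp) -> no flip
Dir S: first cell '.' (not opp) -> no flip
Dir SE: opp run (4,2) capped by B -> flip
All flips: (3,2) (4,2)

Answer: ........
.....B..
.W..B...
.BBBW...
..BWW...
.BWB....
........
........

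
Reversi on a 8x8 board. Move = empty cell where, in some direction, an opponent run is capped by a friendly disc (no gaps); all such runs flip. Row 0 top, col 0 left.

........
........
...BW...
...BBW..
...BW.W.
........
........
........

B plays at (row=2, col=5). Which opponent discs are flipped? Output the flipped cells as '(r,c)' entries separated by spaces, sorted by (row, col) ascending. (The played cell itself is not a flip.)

Answer: (2,4)

Derivation:
Dir NW: first cell '.' (not opp) -> no flip
Dir N: first cell '.' (not opp) -> no flip
Dir NE: first cell '.' (not opp) -> no flip
Dir W: opp run (2,4) capped by B -> flip
Dir E: first cell '.' (not opp) -> no flip
Dir SW: first cell 'B' (not opp) -> no flip
Dir S: opp run (3,5), next='.' -> no flip
Dir SE: first cell '.' (not opp) -> no flip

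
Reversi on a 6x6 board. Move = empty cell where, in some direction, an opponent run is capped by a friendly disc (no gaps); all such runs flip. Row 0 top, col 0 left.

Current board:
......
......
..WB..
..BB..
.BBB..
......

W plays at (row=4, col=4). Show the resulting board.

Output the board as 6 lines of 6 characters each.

Place W at (4,4); scan 8 dirs for brackets.
Dir NW: opp run (3,3) capped by W -> flip
Dir N: first cell '.' (not opp) -> no flip
Dir NE: first cell '.' (not opp) -> no flip
Dir W: opp run (4,3) (4,2) (4,1), next='.' -> no flip
Dir E: first cell '.' (not opp) -> no flip
Dir SW: first cell '.' (not opp) -> no flip
Dir S: first cell '.' (not opp) -> no flip
Dir SE: first cell '.' (not opp) -> no flip
All flips: (3,3)

Answer: ......
......
..WB..
..BW..
.BBBW.
......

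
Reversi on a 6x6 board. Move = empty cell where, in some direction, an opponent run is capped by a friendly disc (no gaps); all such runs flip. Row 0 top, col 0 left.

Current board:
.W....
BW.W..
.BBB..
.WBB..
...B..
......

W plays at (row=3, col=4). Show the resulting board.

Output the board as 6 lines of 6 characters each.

Place W at (3,4); scan 8 dirs for brackets.
Dir NW: opp run (2,3), next='.' -> no flip
Dir N: first cell '.' (not opp) -> no flip
Dir NE: first cell '.' (not opp) -> no flip
Dir W: opp run (3,3) (3,2) capped by W -> flip
Dir E: first cell '.' (not opp) -> no flip
Dir SW: opp run (4,3), next='.' -> no flip
Dir S: first cell '.' (not opp) -> no flip
Dir SE: first cell '.' (not opp) -> no flip
All flips: (3,2) (3,3)

Answer: .W....
BW.W..
.BBB..
.WWWW.
...B..
......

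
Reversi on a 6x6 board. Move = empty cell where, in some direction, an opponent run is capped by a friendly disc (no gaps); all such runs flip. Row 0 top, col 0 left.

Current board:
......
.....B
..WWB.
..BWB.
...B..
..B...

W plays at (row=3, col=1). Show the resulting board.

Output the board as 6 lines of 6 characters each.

Answer: ......
.....B
..WWB.
.WWWB.
...B..
..B...

Derivation:
Place W at (3,1); scan 8 dirs for brackets.
Dir NW: first cell '.' (not opp) -> no flip
Dir N: first cell '.' (not opp) -> no flip
Dir NE: first cell 'W' (not opp) -> no flip
Dir W: first cell '.' (not opp) -> no flip
Dir E: opp run (3,2) capped by W -> flip
Dir SW: first cell '.' (not opp) -> no flip
Dir S: first cell '.' (not opp) -> no flip
Dir SE: first cell '.' (not opp) -> no flip
All flips: (3,2)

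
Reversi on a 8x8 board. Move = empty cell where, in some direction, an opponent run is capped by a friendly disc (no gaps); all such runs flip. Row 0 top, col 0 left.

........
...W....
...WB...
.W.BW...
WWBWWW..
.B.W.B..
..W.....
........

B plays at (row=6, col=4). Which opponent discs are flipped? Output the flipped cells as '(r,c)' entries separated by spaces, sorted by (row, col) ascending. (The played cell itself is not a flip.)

Answer: (5,3)

Derivation:
Dir NW: opp run (5,3) capped by B -> flip
Dir N: first cell '.' (not opp) -> no flip
Dir NE: first cell 'B' (not opp) -> no flip
Dir W: first cell '.' (not opp) -> no flip
Dir E: first cell '.' (not opp) -> no flip
Dir SW: first cell '.' (not opp) -> no flip
Dir S: first cell '.' (not opp) -> no flip
Dir SE: first cell '.' (not opp) -> no flip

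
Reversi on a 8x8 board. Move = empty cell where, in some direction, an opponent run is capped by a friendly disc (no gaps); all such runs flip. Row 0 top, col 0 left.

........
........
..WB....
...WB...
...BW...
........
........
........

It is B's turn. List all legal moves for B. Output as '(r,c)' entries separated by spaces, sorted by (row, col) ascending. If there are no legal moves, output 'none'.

(1,1): no bracket -> illegal
(1,2): no bracket -> illegal
(1,3): no bracket -> illegal
(2,1): flips 1 -> legal
(2,4): no bracket -> illegal
(3,1): no bracket -> illegal
(3,2): flips 1 -> legal
(3,5): no bracket -> illegal
(4,2): no bracket -> illegal
(4,5): flips 1 -> legal
(5,3): no bracket -> illegal
(5,4): flips 1 -> legal
(5,5): no bracket -> illegal

Answer: (2,1) (3,2) (4,5) (5,4)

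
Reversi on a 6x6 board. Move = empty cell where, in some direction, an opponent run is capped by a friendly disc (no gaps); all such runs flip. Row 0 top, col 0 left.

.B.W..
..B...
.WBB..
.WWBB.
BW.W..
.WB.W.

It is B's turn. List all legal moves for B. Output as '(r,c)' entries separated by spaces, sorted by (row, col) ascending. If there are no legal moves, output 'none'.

(0,2): no bracket -> illegal
(0,4): no bracket -> illegal
(1,0): no bracket -> illegal
(1,1): no bracket -> illegal
(1,3): no bracket -> illegal
(1,4): no bracket -> illegal
(2,0): flips 1 -> legal
(3,0): flips 4 -> legal
(4,2): flips 2 -> legal
(4,4): no bracket -> illegal
(4,5): no bracket -> illegal
(5,0): flips 3 -> legal
(5,3): flips 1 -> legal
(5,5): no bracket -> illegal

Answer: (2,0) (3,0) (4,2) (5,0) (5,3)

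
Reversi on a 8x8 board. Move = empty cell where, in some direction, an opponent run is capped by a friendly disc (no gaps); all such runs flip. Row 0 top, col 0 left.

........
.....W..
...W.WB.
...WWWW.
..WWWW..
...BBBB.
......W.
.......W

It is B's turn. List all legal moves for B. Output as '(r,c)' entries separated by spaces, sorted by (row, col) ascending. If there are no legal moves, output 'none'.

Answer: (0,4) (0,5) (1,2) (1,3) (2,2) (2,4) (2,7) (3,1) (3,2) (4,6) (7,6)

Derivation:
(0,4): flips 1 -> legal
(0,5): flips 4 -> legal
(0,6): no bracket -> illegal
(1,2): flips 3 -> legal
(1,3): flips 3 -> legal
(1,4): no bracket -> illegal
(1,6): no bracket -> illegal
(2,2): flips 2 -> legal
(2,4): flips 3 -> legal
(2,7): flips 2 -> legal
(3,1): flips 1 -> legal
(3,2): flips 1 -> legal
(3,7): no bracket -> illegal
(4,1): no bracket -> illegal
(4,6): flips 1 -> legal
(4,7): no bracket -> illegal
(5,1): no bracket -> illegal
(5,2): no bracket -> illegal
(5,7): no bracket -> illegal
(6,5): no bracket -> illegal
(6,7): no bracket -> illegal
(7,5): no bracket -> illegal
(7,6): flips 1 -> legal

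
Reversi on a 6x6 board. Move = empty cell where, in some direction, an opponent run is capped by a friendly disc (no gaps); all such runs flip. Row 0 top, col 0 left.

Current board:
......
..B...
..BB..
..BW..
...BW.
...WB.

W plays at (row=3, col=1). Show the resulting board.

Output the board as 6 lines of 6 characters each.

Place W at (3,1); scan 8 dirs for brackets.
Dir NW: first cell '.' (not opp) -> no flip
Dir N: first cell '.' (not opp) -> no flip
Dir NE: opp run (2,2), next='.' -> no flip
Dir W: first cell '.' (not opp) -> no flip
Dir E: opp run (3,2) capped by W -> flip
Dir SW: first cell '.' (not opp) -> no flip
Dir S: first cell '.' (not opp) -> no flip
Dir SE: first cell '.' (not opp) -> no flip
All flips: (3,2)

Answer: ......
..B...
..BB..
.WWW..
...BW.
...WB.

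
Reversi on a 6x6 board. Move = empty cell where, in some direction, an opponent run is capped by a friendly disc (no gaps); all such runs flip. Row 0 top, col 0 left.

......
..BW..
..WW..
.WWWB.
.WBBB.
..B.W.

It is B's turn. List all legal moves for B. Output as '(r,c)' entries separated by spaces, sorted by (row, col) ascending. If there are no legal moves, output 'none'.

(0,2): no bracket -> illegal
(0,3): flips 3 -> legal
(0,4): no bracket -> illegal
(1,1): flips 2 -> legal
(1,4): flips 1 -> legal
(2,0): flips 1 -> legal
(2,1): flips 1 -> legal
(2,4): flips 1 -> legal
(3,0): flips 4 -> legal
(4,0): flips 1 -> legal
(4,5): no bracket -> illegal
(5,0): no bracket -> illegal
(5,1): no bracket -> illegal
(5,3): no bracket -> illegal
(5,5): no bracket -> illegal

Answer: (0,3) (1,1) (1,4) (2,0) (2,1) (2,4) (3,0) (4,0)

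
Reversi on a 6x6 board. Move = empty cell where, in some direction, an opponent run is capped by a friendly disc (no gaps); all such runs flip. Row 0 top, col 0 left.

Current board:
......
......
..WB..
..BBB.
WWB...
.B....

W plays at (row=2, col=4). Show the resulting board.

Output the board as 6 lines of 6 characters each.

Answer: ......
......
..WWW.
..BBB.
WWB...
.B....

Derivation:
Place W at (2,4); scan 8 dirs for brackets.
Dir NW: first cell '.' (not opp) -> no flip
Dir N: first cell '.' (not opp) -> no flip
Dir NE: first cell '.' (not opp) -> no flip
Dir W: opp run (2,3) capped by W -> flip
Dir E: first cell '.' (not opp) -> no flip
Dir SW: opp run (3,3) (4,2) (5,1), next=edge -> no flip
Dir S: opp run (3,4), next='.' -> no flip
Dir SE: first cell '.' (not opp) -> no flip
All flips: (2,3)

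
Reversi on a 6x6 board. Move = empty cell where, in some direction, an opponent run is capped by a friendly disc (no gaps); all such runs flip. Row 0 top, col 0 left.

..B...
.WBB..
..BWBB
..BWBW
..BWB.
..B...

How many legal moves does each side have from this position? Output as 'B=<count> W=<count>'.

Answer: B=7 W=11

Derivation:
-- B to move --
(0,0): flips 1 -> legal
(0,1): no bracket -> illegal
(1,0): flips 1 -> legal
(1,4): flips 1 -> legal
(2,0): flips 1 -> legal
(2,1): no bracket -> illegal
(4,5): flips 1 -> legal
(5,3): flips 3 -> legal
(5,4): flips 1 -> legal
B mobility = 7
-- W to move --
(0,1): flips 1 -> legal
(0,3): flips 1 -> legal
(0,4): no bracket -> illegal
(1,4): flips 2 -> legal
(1,5): flips 2 -> legal
(2,1): flips 2 -> legal
(3,1): flips 1 -> legal
(4,1): flips 2 -> legal
(4,5): flips 2 -> legal
(5,1): flips 1 -> legal
(5,3): flips 1 -> legal
(5,4): no bracket -> illegal
(5,5): flips 1 -> legal
W mobility = 11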